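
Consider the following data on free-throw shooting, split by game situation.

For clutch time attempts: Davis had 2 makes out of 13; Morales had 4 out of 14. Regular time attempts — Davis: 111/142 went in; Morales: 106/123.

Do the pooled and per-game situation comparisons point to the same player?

Yes

Clutch time: Davis 2/13 = 15.4%, Morales 4/14 = 28.6% → Morales
Regular time: Davis 111/142 = 78.2%, Morales 106/123 = 86.2% → Morales
Overall: Davis 113/155 = 72.9%, Morales 110/137 = 80.3% → Morales
Morales wins overall and in every game group — no reversal.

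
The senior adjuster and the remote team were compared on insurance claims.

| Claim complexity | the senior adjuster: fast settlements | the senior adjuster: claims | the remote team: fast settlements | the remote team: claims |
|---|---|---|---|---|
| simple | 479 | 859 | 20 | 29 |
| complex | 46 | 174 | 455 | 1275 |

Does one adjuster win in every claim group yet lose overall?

Yes

Simple: the senior adjuster 479/859 = 55.8%, the remote team 20/29 = 69.0% → the remote team
Complex: the senior adjuster 46/174 = 26.4%, the remote team 455/1275 = 35.7% → the remote team
Overall: the senior adjuster 525/1033 = 50.8%, the remote team 475/1304 = 36.4% → the senior adjuster
The remote team wins each claim group but the senior adjuster wins overall — the comparison reverses. The remote team's claims skew toward complex, which has a lower base rate.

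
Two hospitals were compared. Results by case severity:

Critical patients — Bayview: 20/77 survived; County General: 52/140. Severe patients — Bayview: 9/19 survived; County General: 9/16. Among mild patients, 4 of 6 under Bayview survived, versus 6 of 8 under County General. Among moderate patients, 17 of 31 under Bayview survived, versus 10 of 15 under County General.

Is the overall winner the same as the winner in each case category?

Yes

Critical: Bayview 20/77 = 26.0%, County General 52/140 = 37.1% → County General
Severe: Bayview 9/19 = 47.4%, County General 9/16 = 56.2% → County General
Mild: Bayview 4/6 = 66.7%, County General 6/8 = 75.0% → County General
Moderate: Bayview 17/31 = 54.8%, County General 10/15 = 66.7% → County General
Overall: Bayview 50/133 = 37.6%, County General 77/179 = 43.0% → County General
County General wins overall and in every case group — no reversal.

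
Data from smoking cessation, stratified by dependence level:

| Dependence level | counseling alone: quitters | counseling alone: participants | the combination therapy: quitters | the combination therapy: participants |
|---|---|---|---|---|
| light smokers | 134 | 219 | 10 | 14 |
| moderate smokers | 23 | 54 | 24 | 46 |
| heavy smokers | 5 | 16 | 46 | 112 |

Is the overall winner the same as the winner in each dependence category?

Light smokers: counseling alone 134/219 = 61.2%, the combination therapy 10/14 = 71.4% → the combination therapy
Moderate smokers: counseling alone 23/54 = 42.6%, the combination therapy 24/46 = 52.2% → the combination therapy
Heavy smokers: counseling alone 5/16 = 31.2%, the combination therapy 46/112 = 41.1% → the combination therapy
Overall: counseling alone 162/289 = 56.1%, the combination therapy 80/172 = 46.5% → counseling alone
The combination therapy wins each dependence group but counseling alone wins overall — the comparison reverses. The combination therapy's participants skew toward heavy smokers, which has a lower base rate.

No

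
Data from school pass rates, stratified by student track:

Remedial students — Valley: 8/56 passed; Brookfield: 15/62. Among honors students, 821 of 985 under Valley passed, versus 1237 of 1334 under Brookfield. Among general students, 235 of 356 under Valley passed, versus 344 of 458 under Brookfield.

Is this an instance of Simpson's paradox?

Remedial: Valley 8/56 = 14.3%, Brookfield 15/62 = 24.2% → Brookfield
Honors: Valley 821/985 = 83.4%, Brookfield 1237/1334 = 92.7% → Brookfield
General: Valley 235/356 = 66.0%, Brookfield 344/458 = 75.1% → Brookfield
Overall: Valley 1064/1397 = 76.2%, Brookfield 1596/1854 = 86.1% → Brookfield
Brookfield wins overall and in every student group — no reversal.

No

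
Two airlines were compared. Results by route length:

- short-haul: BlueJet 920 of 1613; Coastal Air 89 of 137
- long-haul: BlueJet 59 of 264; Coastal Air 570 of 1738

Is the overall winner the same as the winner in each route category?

Short-haul: BlueJet 920/1613 = 57.0%, Coastal Air 89/137 = 65.0% → Coastal Air
Long-haul: BlueJet 59/264 = 22.3%, Coastal Air 570/1738 = 32.8% → Coastal Air
Overall: BlueJet 979/1877 = 52.2%, Coastal Air 659/1875 = 35.1% → BlueJet
Coastal Air wins each route group but BlueJet wins overall — the comparison reverses. Coastal Air's flights skew toward long-haul, which has a lower base rate.

No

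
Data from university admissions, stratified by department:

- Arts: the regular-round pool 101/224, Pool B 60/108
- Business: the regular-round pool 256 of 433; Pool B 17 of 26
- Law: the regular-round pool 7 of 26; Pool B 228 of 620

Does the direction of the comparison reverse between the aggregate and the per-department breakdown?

Arts: the regular-round pool 101/224 = 45.1%, Pool B 60/108 = 55.6% → Pool B
Business: the regular-round pool 256/433 = 59.1%, Pool B 17/26 = 65.4% → Pool B
Law: the regular-round pool 7/26 = 26.9%, Pool B 228/620 = 36.8% → Pool B
Overall: the regular-round pool 364/683 = 53.3%, Pool B 305/754 = 40.5% → the regular-round pool
Pool B wins each department group but the regular-round pool wins overall — the comparison reverses. Pool B's applicants skew toward Law, which has a lower base rate.

Yes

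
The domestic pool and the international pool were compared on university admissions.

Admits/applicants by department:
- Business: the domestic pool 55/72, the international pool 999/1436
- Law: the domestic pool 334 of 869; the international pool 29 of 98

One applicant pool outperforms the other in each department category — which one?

the domestic pool

Business: the domestic pool 55/72 = 76.4%, the international pool 999/1436 = 69.6% → the domestic pool
Law: the domestic pool 334/869 = 38.4%, the international pool 29/98 = 29.6% → the domestic pool
The domestic pool has the higher rate in both groups.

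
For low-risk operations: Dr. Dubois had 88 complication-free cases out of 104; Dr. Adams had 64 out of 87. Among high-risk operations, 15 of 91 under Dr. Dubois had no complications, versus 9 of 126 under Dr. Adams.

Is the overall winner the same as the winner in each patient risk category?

Yes

Low-risk: Dr. Dubois 88/104 = 84.6%, Dr. Adams 64/87 = 73.6% → Dr. Dubois
High-risk: Dr. Dubois 15/91 = 16.5%, Dr. Adams 9/126 = 7.1% → Dr. Dubois
Overall: Dr. Dubois 103/195 = 52.8%, Dr. Adams 73/213 = 34.3% → Dr. Dubois
Dr. Dubois wins overall and in every patient risk group — no reversal.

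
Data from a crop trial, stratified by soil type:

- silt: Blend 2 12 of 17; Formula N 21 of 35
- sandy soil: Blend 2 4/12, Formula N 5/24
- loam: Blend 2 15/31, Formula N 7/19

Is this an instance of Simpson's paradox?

Silt: Blend 2 12/17 = 70.6%, Formula N 21/35 = 60.0% → Blend 2
Sandy soil: Blend 2 4/12 = 33.3%, Formula N 5/24 = 20.8% → Blend 2
Loam: Blend 2 15/31 = 48.4%, Formula N 7/19 = 36.8% → Blend 2
Overall: Blend 2 31/60 = 51.7%, Formula N 33/78 = 42.3% → Blend 2
Blend 2 wins overall and in every soil group — no reversal.

No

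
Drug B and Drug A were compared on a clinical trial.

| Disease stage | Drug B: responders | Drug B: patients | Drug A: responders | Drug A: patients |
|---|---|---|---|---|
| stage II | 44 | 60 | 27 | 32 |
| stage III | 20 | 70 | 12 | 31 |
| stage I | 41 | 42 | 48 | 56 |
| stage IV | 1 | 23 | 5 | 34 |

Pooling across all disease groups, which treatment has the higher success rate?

Stage II: Drug B 44/60 = 73.3%, Drug A 27/32 = 84.4% → Drug A
Stage III: Drug B 20/70 = 28.6%, Drug A 12/31 = 38.7% → Drug A
Stage I: Drug B 41/42 = 97.6%, Drug A 48/56 = 85.7% → Drug B
Stage IV: Drug B 1/23 = 4.3%, Drug A 5/34 = 14.7% → Drug A
Overall: Drug B 106/195 = 54.4%, Drug A 92/153 = 60.1% → Drug A
(Neither sweeps every disease group, but Drug A has the higher pooled rate.)

Drug A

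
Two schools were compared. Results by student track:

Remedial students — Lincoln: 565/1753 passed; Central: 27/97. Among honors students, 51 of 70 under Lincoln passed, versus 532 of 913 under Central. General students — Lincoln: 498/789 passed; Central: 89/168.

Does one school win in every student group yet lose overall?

Remedial: Lincoln 565/1753 = 32.2%, Central 27/97 = 27.8% → Lincoln
Honors: Lincoln 51/70 = 72.9%, Central 532/913 = 58.3% → Lincoln
General: Lincoln 498/789 = 63.1%, Central 89/168 = 53.0% → Lincoln
Overall: Lincoln 1114/2612 = 42.6%, Central 648/1178 = 55.0% → Central
Lincoln wins each student group but Central wins overall — the comparison reverses. Lincoln's students skew toward remedial, which has a lower base rate.

Yes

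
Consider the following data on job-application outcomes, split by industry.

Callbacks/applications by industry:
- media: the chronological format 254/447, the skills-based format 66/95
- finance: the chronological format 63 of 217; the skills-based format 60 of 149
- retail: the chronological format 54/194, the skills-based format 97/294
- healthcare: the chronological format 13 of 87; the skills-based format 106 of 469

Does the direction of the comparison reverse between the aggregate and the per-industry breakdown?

Yes

Media: the chronological format 254/447 = 56.8%, the skills-based format 66/95 = 69.5% → the skills-based format
Finance: the chronological format 63/217 = 29.0%, the skills-based format 60/149 = 40.3% → the skills-based format
Retail: the chronological format 54/194 = 27.8%, the skills-based format 97/294 = 33.0% → the skills-based format
Healthcare: the chronological format 13/87 = 14.9%, the skills-based format 106/469 = 22.6% → the skills-based format
Overall: the chronological format 384/945 = 40.6%, the skills-based format 329/1007 = 32.7% → the chronological format
The skills-based format wins each industry group but the chronological format wins overall — the comparison reverses. The skills-based format's applications skew toward healthcare, which has a lower base rate.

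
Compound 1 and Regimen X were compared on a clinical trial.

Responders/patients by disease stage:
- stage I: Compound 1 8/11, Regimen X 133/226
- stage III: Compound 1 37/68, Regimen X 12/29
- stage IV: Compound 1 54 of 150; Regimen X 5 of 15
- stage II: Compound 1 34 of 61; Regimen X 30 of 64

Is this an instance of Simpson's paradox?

Yes

Stage I: Compound 1 8/11 = 72.7%, Regimen X 133/226 = 58.8% → Compound 1
Stage III: Compound 1 37/68 = 54.4%, Regimen X 12/29 = 41.4% → Compound 1
Stage IV: Compound 1 54/150 = 36.0%, Regimen X 5/15 = 33.3% → Compound 1
Stage II: Compound 1 34/61 = 55.7%, Regimen X 30/64 = 46.9% → Compound 1
Overall: Compound 1 133/290 = 45.9%, Regimen X 180/334 = 53.9% → Regimen X
Compound 1 wins each disease group but Regimen X wins overall — the comparison reverses. Compound 1's patients skew toward stage IV, which has a lower base rate.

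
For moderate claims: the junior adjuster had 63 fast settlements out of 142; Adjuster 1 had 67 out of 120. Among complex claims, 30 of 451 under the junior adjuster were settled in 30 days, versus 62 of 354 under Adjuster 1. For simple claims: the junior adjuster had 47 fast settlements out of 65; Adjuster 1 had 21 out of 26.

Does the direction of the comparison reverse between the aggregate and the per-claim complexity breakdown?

No

Moderate: the junior adjuster 63/142 = 44.4%, Adjuster 1 67/120 = 55.8% → Adjuster 1
Complex: the junior adjuster 30/451 = 6.7%, Adjuster 1 62/354 = 17.5% → Adjuster 1
Simple: the junior adjuster 47/65 = 72.3%, Adjuster 1 21/26 = 80.8% → Adjuster 1
Overall: the junior adjuster 140/658 = 21.3%, Adjuster 1 150/500 = 30.0% → Adjuster 1
Adjuster 1 wins overall and in every claim group — no reversal.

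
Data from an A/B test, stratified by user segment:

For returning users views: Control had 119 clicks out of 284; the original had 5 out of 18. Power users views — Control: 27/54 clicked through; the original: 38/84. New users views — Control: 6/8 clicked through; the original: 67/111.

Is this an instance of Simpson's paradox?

Yes

Returning users: Control 119/284 = 41.9%, the original 5/18 = 27.8% → Control
Power users: Control 27/54 = 50.0%, the original 38/84 = 45.2% → Control
New users: Control 6/8 = 75.0%, the original 67/111 = 60.4% → Control
Overall: Control 152/346 = 43.9%, the original 110/213 = 51.6% → the original
Control wins each user group but the original wins overall — the comparison reverses. Control's views skew toward returning users, which has a lower base rate.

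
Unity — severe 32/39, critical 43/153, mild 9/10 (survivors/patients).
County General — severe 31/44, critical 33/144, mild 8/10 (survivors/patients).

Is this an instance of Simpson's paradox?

No

Severe: Unity 32/39 = 82.1%, County General 31/44 = 70.5% → Unity
Critical: Unity 43/153 = 28.1%, County General 33/144 = 22.9% → Unity
Mild: Unity 9/10 = 90.0%, County General 8/10 = 80.0% → Unity
Overall: Unity 84/202 = 41.6%, County General 72/198 = 36.4% → Unity
Unity wins overall and in every case group — no reversal.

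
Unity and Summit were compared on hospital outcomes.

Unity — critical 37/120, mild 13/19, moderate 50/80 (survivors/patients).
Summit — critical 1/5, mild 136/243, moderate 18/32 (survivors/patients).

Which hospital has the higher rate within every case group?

Critical: Unity 37/120 = 30.8%, Summit 1/5 = 20.0% → Unity
Mild: Unity 13/19 = 68.4%, Summit 136/243 = 56.0% → Unity
Moderate: Unity 50/80 = 62.5%, Summit 18/32 = 56.2% → Unity
Unity has the higher rate in all 3 groups.

Unity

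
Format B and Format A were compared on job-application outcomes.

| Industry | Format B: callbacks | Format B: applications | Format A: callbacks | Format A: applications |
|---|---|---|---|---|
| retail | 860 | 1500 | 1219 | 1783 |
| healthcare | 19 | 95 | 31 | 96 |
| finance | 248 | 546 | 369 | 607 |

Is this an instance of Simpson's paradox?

No

Retail: Format B 860/1500 = 57.3%, Format A 1219/1783 = 68.4% → Format A
Healthcare: Format B 19/95 = 20.0%, Format A 31/96 = 32.3% → Format A
Finance: Format B 248/546 = 45.4%, Format A 369/607 = 60.8% → Format A
Overall: Format B 1127/2141 = 52.6%, Format A 1619/2486 = 65.1% → Format A
Format A wins overall and in every industry group — no reversal.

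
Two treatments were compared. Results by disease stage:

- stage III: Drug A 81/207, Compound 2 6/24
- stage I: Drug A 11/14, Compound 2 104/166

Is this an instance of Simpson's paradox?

Stage III: Drug A 81/207 = 39.1%, Compound 2 6/24 = 25.0% → Drug A
Stage I: Drug A 11/14 = 78.6%, Compound 2 104/166 = 62.7% → Drug A
Overall: Drug A 92/221 = 41.6%, Compound 2 110/190 = 57.9% → Compound 2
Drug A wins each disease group but Compound 2 wins overall — the comparison reverses. Drug A's patients skew toward stage III, which has a lower base rate.

Yes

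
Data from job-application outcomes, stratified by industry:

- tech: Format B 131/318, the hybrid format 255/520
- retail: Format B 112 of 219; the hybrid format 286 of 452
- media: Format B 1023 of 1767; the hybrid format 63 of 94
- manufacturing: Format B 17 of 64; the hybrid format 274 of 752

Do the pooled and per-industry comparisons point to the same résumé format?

Tech: Format B 131/318 = 41.2%, the hybrid format 255/520 = 49.0% → the hybrid format
Retail: Format B 112/219 = 51.1%, the hybrid format 286/452 = 63.3% → the hybrid format
Media: Format B 1023/1767 = 57.9%, the hybrid format 63/94 = 67.0% → the hybrid format
Manufacturing: Format B 17/64 = 26.6%, the hybrid format 274/752 = 36.4% → the hybrid format
Overall: Format B 1283/2368 = 54.2%, the hybrid format 878/1818 = 48.3% → Format B
The hybrid format wins each industry group but Format B wins overall — the comparison reverses. The hybrid format's applications skew toward manufacturing, which has a lower base rate.

No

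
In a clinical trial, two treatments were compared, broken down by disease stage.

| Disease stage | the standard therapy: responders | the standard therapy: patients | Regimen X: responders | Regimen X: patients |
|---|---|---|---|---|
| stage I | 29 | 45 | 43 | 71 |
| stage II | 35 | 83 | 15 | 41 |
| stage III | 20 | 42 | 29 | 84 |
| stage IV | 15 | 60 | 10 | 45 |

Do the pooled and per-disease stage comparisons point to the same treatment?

Stage I: the standard therapy 29/45 = 64.4%, Regimen X 43/71 = 60.6% → the standard therapy
Stage II: the standard therapy 35/83 = 42.2%, Regimen X 15/41 = 36.6% → the standard therapy
Stage III: the standard therapy 20/42 = 47.6%, Regimen X 29/84 = 34.5% → the standard therapy
Stage IV: the standard therapy 15/60 = 25.0%, Regimen X 10/45 = 22.2% → the standard therapy
Overall: the standard therapy 99/230 = 43.0%, Regimen X 97/241 = 40.2% → the standard therapy
The standard therapy wins overall and in every disease group — no reversal.

Yes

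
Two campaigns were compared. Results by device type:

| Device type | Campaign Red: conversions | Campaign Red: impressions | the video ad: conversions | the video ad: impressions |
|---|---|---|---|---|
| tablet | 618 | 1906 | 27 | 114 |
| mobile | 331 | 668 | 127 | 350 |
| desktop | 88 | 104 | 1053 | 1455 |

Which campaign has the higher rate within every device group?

Campaign Red

Tablet: Campaign Red 618/1906 = 32.4%, the video ad 27/114 = 23.7% → Campaign Red
Mobile: Campaign Red 331/668 = 49.6%, the video ad 127/350 = 36.3% → Campaign Red
Desktop: Campaign Red 88/104 = 84.6%, the video ad 1053/1455 = 72.4% → Campaign Red
Campaign Red has the higher rate in all 3 groups.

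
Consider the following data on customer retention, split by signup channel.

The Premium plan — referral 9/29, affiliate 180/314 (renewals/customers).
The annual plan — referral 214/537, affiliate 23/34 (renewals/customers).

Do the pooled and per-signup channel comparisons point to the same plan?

No

Referral: the Premium plan 9/29 = 31.0%, the annual plan 214/537 = 39.9% → the annual plan
Affiliate: the Premium plan 180/314 = 57.3%, the annual plan 23/34 = 67.6% → the annual plan
Overall: the Premium plan 189/343 = 55.1%, the annual plan 237/571 = 41.5% → the Premium plan
The annual plan wins each signup group but the Premium plan wins overall — the comparison reverses. The annual plan's customers skew toward referral, which has a lower base rate.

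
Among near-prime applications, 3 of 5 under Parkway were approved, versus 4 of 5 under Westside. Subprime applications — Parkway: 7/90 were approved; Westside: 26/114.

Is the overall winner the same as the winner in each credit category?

Near-prime: Parkway 3/5 = 60.0%, Westside 4/5 = 80.0% → Westside
Subprime: Parkway 7/90 = 7.8%, Westside 26/114 = 22.8% → Westside
Overall: Parkway 10/95 = 10.5%, Westside 30/119 = 25.2% → Westside
Westside wins overall and in every credit group — no reversal.

Yes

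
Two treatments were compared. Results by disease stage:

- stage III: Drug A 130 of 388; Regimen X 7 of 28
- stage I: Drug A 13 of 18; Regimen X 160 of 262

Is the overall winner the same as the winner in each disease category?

No

Stage III: Drug A 130/388 = 33.5%, Regimen X 7/28 = 25.0% → Drug A
Stage I: Drug A 13/18 = 72.2%, Regimen X 160/262 = 61.1% → Drug A
Overall: Drug A 143/406 = 35.2%, Regimen X 167/290 = 57.6% → Regimen X
Drug A wins each disease group but Regimen X wins overall — the comparison reverses. Drug A's patients skew toward stage III, which has a lower base rate.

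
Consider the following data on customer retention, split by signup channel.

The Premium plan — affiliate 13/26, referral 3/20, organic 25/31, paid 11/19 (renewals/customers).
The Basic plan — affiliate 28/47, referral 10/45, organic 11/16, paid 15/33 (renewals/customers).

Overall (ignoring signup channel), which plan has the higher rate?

the Premium plan

Affiliate: the Premium plan 13/26 = 50.0%, the Basic plan 28/47 = 59.6% → the Basic plan
Referral: the Premium plan 3/20 = 15.0%, the Basic plan 10/45 = 22.2% → the Basic plan
Organic: the Premium plan 25/31 = 80.6%, the Basic plan 11/16 = 68.8% → the Premium plan
Paid: the Premium plan 11/19 = 57.9%, the Basic plan 15/33 = 45.5% → the Premium plan
Overall: the Premium plan 52/96 = 54.2%, the Basic plan 64/141 = 45.4% → the Premium plan
(Neither sweeps every signup group, but the Premium plan has the higher pooled rate.)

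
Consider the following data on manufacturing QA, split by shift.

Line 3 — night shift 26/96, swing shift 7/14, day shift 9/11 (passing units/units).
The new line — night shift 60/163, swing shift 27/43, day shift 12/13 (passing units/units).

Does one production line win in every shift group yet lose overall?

No

Night shift: Line 3 26/96 = 27.1%, the new line 60/163 = 36.8% → the new line
Swing shift: Line 3 7/14 = 50.0%, the new line 27/43 = 62.8% → the new line
Day shift: Line 3 9/11 = 81.8%, the new line 12/13 = 92.3% → the new line
Overall: Line 3 42/121 = 34.7%, the new line 99/219 = 45.2% → the new line
The new line wins overall and in every shift group — no reversal.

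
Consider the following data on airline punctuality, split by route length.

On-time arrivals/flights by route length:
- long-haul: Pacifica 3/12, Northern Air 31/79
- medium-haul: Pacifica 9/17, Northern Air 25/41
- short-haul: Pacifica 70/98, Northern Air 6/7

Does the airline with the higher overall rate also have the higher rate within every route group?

Long-haul: Pacifica 3/12 = 25.0%, Northern Air 31/79 = 39.2% → Northern Air
Medium-haul: Pacifica 9/17 = 52.9%, Northern Air 25/41 = 61.0% → Northern Air
Short-haul: Pacifica 70/98 = 71.4%, Northern Air 6/7 = 85.7% → Northern Air
Overall: Pacifica 82/127 = 64.6%, Northern Air 62/127 = 48.8% → Pacifica
Northern Air wins each route group but Pacifica wins overall — the comparison reverses. Northern Air's flights skew toward long-haul, which has a lower base rate.

No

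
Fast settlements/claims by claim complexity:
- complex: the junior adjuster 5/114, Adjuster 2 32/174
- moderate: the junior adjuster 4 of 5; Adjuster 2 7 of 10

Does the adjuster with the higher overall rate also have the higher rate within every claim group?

No

Complex: the junior adjuster 5/114 = 4.4%, Adjuster 2 32/174 = 18.4% → Adjuster 2
Moderate: the junior adjuster 4/5 = 80.0%, Adjuster 2 7/10 = 70.0% → the junior adjuster
Overall: the junior adjuster 9/119 = 7.6%, Adjuster 2 39/184 = 21.2% → Adjuster 2
Neither sweeps: the junior adjuster wins 1 of 2 groups, Adjuster 2 wins 1. Adjuster 2 wins overall but not every group — no Simpson reversal.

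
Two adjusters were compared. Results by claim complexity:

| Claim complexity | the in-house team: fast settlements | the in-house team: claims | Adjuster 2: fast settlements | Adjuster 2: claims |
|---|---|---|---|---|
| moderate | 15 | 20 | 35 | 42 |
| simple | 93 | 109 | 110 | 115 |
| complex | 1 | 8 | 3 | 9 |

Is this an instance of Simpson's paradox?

Moderate: the in-house team 15/20 = 75.0%, Adjuster 2 35/42 = 83.3% → Adjuster 2
Simple: the in-house team 93/109 = 85.3%, Adjuster 2 110/115 = 95.7% → Adjuster 2
Complex: the in-house team 1/8 = 12.5%, Adjuster 2 3/9 = 33.3% → Adjuster 2
Overall: the in-house team 109/137 = 79.6%, Adjuster 2 148/166 = 89.2% → Adjuster 2
Adjuster 2 wins overall and in every claim group — no reversal.

No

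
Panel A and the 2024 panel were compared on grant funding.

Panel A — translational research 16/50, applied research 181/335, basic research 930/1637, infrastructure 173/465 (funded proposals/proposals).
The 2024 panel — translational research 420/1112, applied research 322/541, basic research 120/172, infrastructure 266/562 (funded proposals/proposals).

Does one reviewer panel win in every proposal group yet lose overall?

Yes

Translational research: Panel A 16/50 = 32.0%, the 2024 panel 420/1112 = 37.8% → the 2024 panel
Applied research: Panel A 181/335 = 54.0%, the 2024 panel 322/541 = 59.5% → the 2024 panel
Basic research: Panel A 930/1637 = 56.8%, the 2024 panel 120/172 = 69.8% → the 2024 panel
Infrastructure: Panel A 173/465 = 37.2%, the 2024 panel 266/562 = 47.3% → the 2024 panel
Overall: Panel A 1300/2487 = 52.3%, the 2024 panel 1128/2387 = 47.3% → Panel A
The 2024 panel wins each proposal group but Panel A wins overall — the comparison reverses. The 2024 panel's proposals skew toward translational research, which has a lower base rate.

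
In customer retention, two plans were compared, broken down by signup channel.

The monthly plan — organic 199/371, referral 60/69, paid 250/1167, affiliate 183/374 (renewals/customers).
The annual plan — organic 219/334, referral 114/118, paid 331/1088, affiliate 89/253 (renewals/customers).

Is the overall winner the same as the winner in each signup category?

Organic: the monthly plan 199/371 = 53.6%, the annual plan 219/334 = 65.6% → the annual plan
Referral: the monthly plan 60/69 = 87.0%, the annual plan 114/118 = 96.6% → the annual plan
Paid: the monthly plan 250/1167 = 21.4%, the annual plan 331/1088 = 30.4% → the annual plan
Affiliate: the monthly plan 183/374 = 48.9%, the annual plan 89/253 = 35.2% → the monthly plan
Overall: the monthly plan 692/1981 = 34.9%, the annual plan 753/1793 = 42.0% → the annual plan
Neither sweeps: the monthly plan wins 1 of 4 groups, the annual plan wins 3. The annual plan wins overall but not every group — no Simpson reversal.

No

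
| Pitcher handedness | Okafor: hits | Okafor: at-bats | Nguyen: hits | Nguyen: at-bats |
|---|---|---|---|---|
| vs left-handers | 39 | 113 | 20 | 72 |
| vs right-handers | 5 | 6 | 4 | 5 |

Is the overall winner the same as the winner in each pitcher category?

Yes

Vs left-handers: Okafor 39/113 = 34.5%, Nguyen 20/72 = 27.8% → Okafor
Vs right-handers: Okafor 5/6 = 83.3%, Nguyen 4/5 = 80.0% → Okafor
Overall: Okafor 44/119 = 37.0%, Nguyen 24/77 = 31.2% → Okafor
Okafor wins overall and in every pitcher group — no reversal.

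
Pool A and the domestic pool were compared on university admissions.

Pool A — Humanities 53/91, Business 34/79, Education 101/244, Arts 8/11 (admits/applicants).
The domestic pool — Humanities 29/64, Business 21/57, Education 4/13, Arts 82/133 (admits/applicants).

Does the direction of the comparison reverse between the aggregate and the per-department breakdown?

Humanities: Pool A 53/91 = 58.2%, the domestic pool 29/64 = 45.3% → Pool A
Business: Pool A 34/79 = 43.0%, the domestic pool 21/57 = 36.8% → Pool A
Education: Pool A 101/244 = 41.4%, the domestic pool 4/13 = 30.8% → Pool A
Arts: Pool A 8/11 = 72.7%, the domestic pool 82/133 = 61.7% → Pool A
Overall: Pool A 196/425 = 46.1%, the domestic pool 136/267 = 50.9% → the domestic pool
Pool A wins each department group but the domestic pool wins overall — the comparison reverses. Pool A's applicants skew toward Education, which has a lower base rate.

Yes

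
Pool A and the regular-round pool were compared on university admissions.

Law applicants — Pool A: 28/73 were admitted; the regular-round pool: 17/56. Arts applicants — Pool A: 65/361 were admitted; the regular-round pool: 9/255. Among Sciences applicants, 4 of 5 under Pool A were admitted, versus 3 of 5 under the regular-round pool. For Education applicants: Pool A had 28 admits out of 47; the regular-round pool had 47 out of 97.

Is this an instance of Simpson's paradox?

Law: Pool A 28/73 = 38.4%, the regular-round pool 17/56 = 30.4% → Pool A
Arts: Pool A 65/361 = 18.0%, the regular-round pool 9/255 = 3.5% → Pool A
Sciences: Pool A 4/5 = 80.0%, the regular-round pool 3/5 = 60.0% → Pool A
Education: Pool A 28/47 = 59.6%, the regular-round pool 47/97 = 48.5% → Pool A
Overall: Pool A 125/486 = 25.7%, the regular-round pool 76/413 = 18.4% → Pool A
Pool A wins overall and in every department group — no reversal.

No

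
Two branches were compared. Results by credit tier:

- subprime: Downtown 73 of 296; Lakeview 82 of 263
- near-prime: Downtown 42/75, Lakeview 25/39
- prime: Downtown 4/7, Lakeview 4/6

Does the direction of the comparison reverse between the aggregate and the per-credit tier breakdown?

No

Subprime: Downtown 73/296 = 24.7%, Lakeview 82/263 = 31.2% → Lakeview
Near-prime: Downtown 42/75 = 56.0%, Lakeview 25/39 = 64.1% → Lakeview
Prime: Downtown 4/7 = 57.1%, Lakeview 4/6 = 66.7% → Lakeview
Overall: Downtown 119/378 = 31.5%, Lakeview 111/308 = 36.0% → Lakeview
Lakeview wins overall and in every credit group — no reversal.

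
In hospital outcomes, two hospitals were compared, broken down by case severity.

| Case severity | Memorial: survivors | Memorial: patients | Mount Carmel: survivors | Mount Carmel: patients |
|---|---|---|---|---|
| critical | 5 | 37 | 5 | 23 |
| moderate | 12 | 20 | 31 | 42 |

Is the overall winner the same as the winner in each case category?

Yes

Critical: Memorial 5/37 = 13.5%, Mount Carmel 5/23 = 21.7% → Mount Carmel
Moderate: Memorial 12/20 = 60.0%, Mount Carmel 31/42 = 73.8% → Mount Carmel
Overall: Memorial 17/57 = 29.8%, Mount Carmel 36/65 = 55.4% → Mount Carmel
Mount Carmel wins overall and in every case group — no reversal.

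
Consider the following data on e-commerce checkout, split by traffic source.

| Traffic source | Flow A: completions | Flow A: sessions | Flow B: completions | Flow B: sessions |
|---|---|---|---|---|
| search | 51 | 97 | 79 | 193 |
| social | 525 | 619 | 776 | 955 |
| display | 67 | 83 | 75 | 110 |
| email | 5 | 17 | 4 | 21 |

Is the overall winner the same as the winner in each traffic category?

Yes

Search: Flow A 51/97 = 52.6%, Flow B 79/193 = 40.9% → Flow A
Social: Flow A 525/619 = 84.8%, Flow B 776/955 = 81.3% → Flow A
Display: Flow A 67/83 = 80.7%, Flow B 75/110 = 68.2% → Flow A
Email: Flow A 5/17 = 29.4%, Flow B 4/21 = 19.0% → Flow A
Overall: Flow A 648/816 = 79.4%, Flow B 934/1279 = 73.0% → Flow A
Flow A wins overall and in every traffic group — no reversal.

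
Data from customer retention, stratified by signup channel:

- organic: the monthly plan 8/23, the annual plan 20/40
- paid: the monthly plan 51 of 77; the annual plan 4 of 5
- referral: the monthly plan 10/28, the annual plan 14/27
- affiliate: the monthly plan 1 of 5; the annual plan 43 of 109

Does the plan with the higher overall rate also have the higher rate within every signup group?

No

Organic: the monthly plan 8/23 = 34.8%, the annual plan 20/40 = 50.0% → the annual plan
Paid: the monthly plan 51/77 = 66.2%, the annual plan 4/5 = 80.0% → the annual plan
Referral: the monthly plan 10/28 = 35.7%, the annual plan 14/27 = 51.9% → the annual plan
Affiliate: the monthly plan 1/5 = 20.0%, the annual plan 43/109 = 39.4% → the annual plan
Overall: the monthly plan 70/133 = 52.6%, the annual plan 81/181 = 44.8% → the monthly plan
The annual plan wins each signup group but the monthly plan wins overall — the comparison reverses. The annual plan's customers skew toward affiliate, which has a lower base rate.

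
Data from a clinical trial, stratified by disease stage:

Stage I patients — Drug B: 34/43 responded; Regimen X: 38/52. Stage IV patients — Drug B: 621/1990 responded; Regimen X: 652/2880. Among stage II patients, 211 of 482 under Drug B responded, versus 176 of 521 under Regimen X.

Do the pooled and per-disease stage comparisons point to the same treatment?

Yes

Stage I: Drug B 34/43 = 79.1%, Regimen X 38/52 = 73.1% → Drug B
Stage IV: Drug B 621/1990 = 31.2%, Regimen X 652/2880 = 22.6% → Drug B
Stage II: Drug B 211/482 = 43.8%, Regimen X 176/521 = 33.8% → Drug B
Overall: Drug B 866/2515 = 34.4%, Regimen X 866/3453 = 25.1% → Drug B
Drug B wins overall and in every disease group — no reversal.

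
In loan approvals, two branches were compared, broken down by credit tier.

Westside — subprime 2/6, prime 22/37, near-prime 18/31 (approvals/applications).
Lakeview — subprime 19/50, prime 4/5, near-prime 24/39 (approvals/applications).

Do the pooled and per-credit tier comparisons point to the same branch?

Subprime: Westside 2/6 = 33.3%, Lakeview 19/50 = 38.0% → Lakeview
Prime: Westside 22/37 = 59.5%, Lakeview 4/5 = 80.0% → Lakeview
Near-prime: Westside 18/31 = 58.1%, Lakeview 24/39 = 61.5% → Lakeview
Overall: Westside 42/74 = 56.8%, Lakeview 47/94 = 50.0% → Westside
Lakeview wins each credit group but Westside wins overall — the comparison reverses. Lakeview's applications skew toward subprime, which has a lower base rate.

No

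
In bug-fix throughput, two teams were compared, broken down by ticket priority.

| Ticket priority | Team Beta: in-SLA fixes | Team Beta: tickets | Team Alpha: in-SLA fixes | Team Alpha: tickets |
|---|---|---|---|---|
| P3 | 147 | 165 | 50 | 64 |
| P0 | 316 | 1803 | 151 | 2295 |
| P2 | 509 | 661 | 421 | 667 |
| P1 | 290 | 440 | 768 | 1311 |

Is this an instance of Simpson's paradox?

P3: Team Beta 147/165 = 89.1%, Team Alpha 50/64 = 78.1% → Team Beta
P0: Team Beta 316/1803 = 17.5%, Team Alpha 151/2295 = 6.6% → Team Beta
P2: Team Beta 509/661 = 77.0%, Team Alpha 421/667 = 63.1% → Team Beta
P1: Team Beta 290/440 = 65.9%, Team Alpha 768/1311 = 58.6% → Team Beta
Overall: Team Beta 1262/3069 = 41.1%, Team Alpha 1390/4337 = 32.0% → Team Beta
Team Beta wins overall and in every ticket group — no reversal.

No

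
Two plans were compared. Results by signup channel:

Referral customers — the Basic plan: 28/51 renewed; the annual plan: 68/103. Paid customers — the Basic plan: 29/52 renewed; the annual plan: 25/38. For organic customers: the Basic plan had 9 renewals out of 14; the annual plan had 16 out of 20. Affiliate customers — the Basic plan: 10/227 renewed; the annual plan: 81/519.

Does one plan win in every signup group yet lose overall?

Referral: the Basic plan 28/51 = 54.9%, the annual plan 68/103 = 66.0% → the annual plan
Paid: the Basic plan 29/52 = 55.8%, the annual plan 25/38 = 65.8% → the annual plan
Organic: the Basic plan 9/14 = 64.3%, the annual plan 16/20 = 80.0% → the annual plan
Affiliate: the Basic plan 10/227 = 4.4%, the annual plan 81/519 = 15.6% → the annual plan
Overall: the Basic plan 76/344 = 22.1%, the annual plan 190/680 = 27.9% → the annual plan
The annual plan wins overall and in every signup group — no reversal.

No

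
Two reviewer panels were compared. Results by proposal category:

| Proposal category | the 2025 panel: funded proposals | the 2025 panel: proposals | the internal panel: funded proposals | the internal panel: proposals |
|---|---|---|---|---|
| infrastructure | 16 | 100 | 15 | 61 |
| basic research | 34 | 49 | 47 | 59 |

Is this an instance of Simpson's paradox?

Infrastructure: the 2025 panel 16/100 = 16.0%, the internal panel 15/61 = 24.6% → the internal panel
Basic research: the 2025 panel 34/49 = 69.4%, the internal panel 47/59 = 79.7% → the internal panel
Overall: the 2025 panel 50/149 = 33.6%, the internal panel 62/120 = 51.7% → the internal panel
The internal panel wins overall and in every proposal group — no reversal.

No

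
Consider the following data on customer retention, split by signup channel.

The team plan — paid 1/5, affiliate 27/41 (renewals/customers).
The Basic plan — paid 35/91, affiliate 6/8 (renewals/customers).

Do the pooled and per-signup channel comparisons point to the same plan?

No

Paid: the team plan 1/5 = 20.0%, the Basic plan 35/91 = 38.5% → the Basic plan
Affiliate: the team plan 27/41 = 65.9%, the Basic plan 6/8 = 75.0% → the Basic plan
Overall: the team plan 28/46 = 60.9%, the Basic plan 41/99 = 41.4% → the team plan
The Basic plan wins each signup group but the team plan wins overall — the comparison reverses. The Basic plan's customers skew toward paid, which has a lower base rate.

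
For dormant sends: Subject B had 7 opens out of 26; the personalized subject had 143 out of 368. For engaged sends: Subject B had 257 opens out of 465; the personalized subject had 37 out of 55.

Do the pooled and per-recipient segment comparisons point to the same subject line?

Dormant: Subject B 7/26 = 26.9%, the personalized subject 143/368 = 38.9% → the personalized subject
Engaged: Subject B 257/465 = 55.3%, the personalized subject 37/55 = 67.3% → the personalized subject
Overall: Subject B 264/491 = 53.8%, the personalized subject 180/423 = 42.6% → Subject B
The personalized subject wins each recipient group but Subject B wins overall — the comparison reverses. The personalized subject's sends skew toward dormant, which has a lower base rate.

No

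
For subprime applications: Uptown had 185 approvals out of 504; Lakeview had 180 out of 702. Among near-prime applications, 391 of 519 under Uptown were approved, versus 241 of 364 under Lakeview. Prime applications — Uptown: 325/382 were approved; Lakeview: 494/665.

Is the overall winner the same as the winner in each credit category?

Subprime: Uptown 185/504 = 36.7%, Lakeview 180/702 = 25.6% → Uptown
Near-prime: Uptown 391/519 = 75.3%, Lakeview 241/364 = 66.2% → Uptown
Prime: Uptown 325/382 = 85.1%, Lakeview 494/665 = 74.3% → Uptown
Overall: Uptown 901/1405 = 64.1%, Lakeview 915/1731 = 52.9% → Uptown
Uptown wins overall and in every credit group — no reversal.

Yes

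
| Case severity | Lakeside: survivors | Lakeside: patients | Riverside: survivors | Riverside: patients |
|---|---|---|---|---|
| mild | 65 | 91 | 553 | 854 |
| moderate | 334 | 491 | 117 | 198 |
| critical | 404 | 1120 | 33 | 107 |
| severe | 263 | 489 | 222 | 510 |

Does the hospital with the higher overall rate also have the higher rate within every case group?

Mild: Lakeside 65/91 = 71.4%, Riverside 553/854 = 64.8% → Lakeside
Moderate: Lakeside 334/491 = 68.0%, Riverside 117/198 = 59.1% → Lakeside
Critical: Lakeside 404/1120 = 36.1%, Riverside 33/107 = 30.8% → Lakeside
Severe: Lakeside 263/489 = 53.8%, Riverside 222/510 = 43.5% → Lakeside
Overall: Lakeside 1066/2191 = 48.7%, Riverside 925/1669 = 55.4% → Riverside
Lakeside wins each case group but Riverside wins overall — the comparison reverses. Lakeside's patients skew toward critical, which has a lower base rate.

No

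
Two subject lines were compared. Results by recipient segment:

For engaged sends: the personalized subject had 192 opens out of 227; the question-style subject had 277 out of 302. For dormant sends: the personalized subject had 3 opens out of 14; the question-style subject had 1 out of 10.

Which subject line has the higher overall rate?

the question-style subject

Engaged: the personalized subject 192/227 = 84.6%, the question-style subject 277/302 = 91.7% → the question-style subject
Dormant: the personalized subject 3/14 = 21.4%, the question-style subject 1/10 = 10.0% → the personalized subject
Overall: the personalized subject 195/241 = 80.9%, the question-style subject 278/312 = 89.1% → the question-style subject
(Neither sweeps every recipient group, but the question-style subject has the higher pooled rate.)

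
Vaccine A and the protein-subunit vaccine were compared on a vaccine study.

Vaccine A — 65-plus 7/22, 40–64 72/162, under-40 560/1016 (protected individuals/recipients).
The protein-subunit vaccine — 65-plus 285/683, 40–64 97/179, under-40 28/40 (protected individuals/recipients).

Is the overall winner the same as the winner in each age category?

No

65-plus: Vaccine A 7/22 = 31.8%, the protein-subunit vaccine 285/683 = 41.7% → the protein-subunit vaccine
40–64: Vaccine A 72/162 = 44.4%, the protein-subunit vaccine 97/179 = 54.2% → the protein-subunit vaccine
Under-40: Vaccine A 560/1016 = 55.1%, the protein-subunit vaccine 28/40 = 70.0% → the protein-subunit vaccine
Overall: Vaccine A 639/1200 = 53.2%, the protein-subunit vaccine 410/902 = 45.5% → Vaccine A
The protein-subunit vaccine wins each age group but Vaccine A wins overall — the comparison reverses. The protein-subunit vaccine's recipients skew toward 65-plus, which has a lower base rate.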